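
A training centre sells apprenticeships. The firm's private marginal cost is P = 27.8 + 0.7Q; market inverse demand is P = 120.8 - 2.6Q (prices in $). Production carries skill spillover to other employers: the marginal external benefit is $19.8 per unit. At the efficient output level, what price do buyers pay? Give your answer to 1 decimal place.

P = $31.9

Social marginal cost = private MC − MEB = 8.0 + 0.7Q.
Set SMC = demand: 8.0 + 0.7Q = 120.8 - 2.6Q → Q* = 34.1818.
Consumer price on the demand curve at Q*: 120.8 − 2.6×34.1818 = 31.9273.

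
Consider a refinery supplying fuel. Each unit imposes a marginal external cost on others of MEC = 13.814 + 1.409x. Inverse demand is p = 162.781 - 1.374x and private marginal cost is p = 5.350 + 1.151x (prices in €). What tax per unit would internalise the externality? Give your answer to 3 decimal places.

Social marginal cost = private MC + MEC = 19.164 + 2.560x.
Set SMC = demand: 19.164 + 2.560x = 162.781 - 1.374x → x* = 36.5066.
The Pigouvian tax equals MEC at x*: 13.814 + 1.409×36.5066 = 65.2518.

tax = €65.252 per unit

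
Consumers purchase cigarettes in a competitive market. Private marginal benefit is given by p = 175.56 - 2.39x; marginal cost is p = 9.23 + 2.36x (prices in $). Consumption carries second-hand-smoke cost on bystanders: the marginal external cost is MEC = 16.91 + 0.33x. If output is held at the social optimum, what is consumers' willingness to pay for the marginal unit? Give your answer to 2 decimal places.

P = $105.26

Social marginal benefit = demand − MEC = 158.65 - 2.72x.
Set SMB = MC: 158.65 - 2.72x = 9.23 + 2.36x → x* = 29.4134.
Consumer price on the demand curve at x*: 175.56 − 2.39×29.4134 = 105.2620.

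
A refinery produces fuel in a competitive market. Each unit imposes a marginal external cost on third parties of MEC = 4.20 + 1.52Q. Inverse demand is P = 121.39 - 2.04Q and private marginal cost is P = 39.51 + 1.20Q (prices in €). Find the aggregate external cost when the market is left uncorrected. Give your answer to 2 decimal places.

€591.52

Market equilibrium (private): 39.51 + 1.20Q = 121.39 - 2.04Q → Q_m = 25.2716.
Total external cost = ∫₀^{Q_m} (4.20 + 1.52Q) dQ = 4.20×25.2716 + ½×1.52×25.2716² = 591.5176.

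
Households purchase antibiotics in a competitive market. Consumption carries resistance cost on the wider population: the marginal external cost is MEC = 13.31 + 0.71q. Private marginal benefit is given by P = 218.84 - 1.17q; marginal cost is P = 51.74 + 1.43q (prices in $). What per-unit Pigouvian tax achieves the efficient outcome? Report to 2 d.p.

tax = $46.30 per unit

Social marginal benefit = demand − MEC = 205.53 - 1.88q.
Set SMB = MC: 205.53 - 1.88q = 51.74 + 1.43q → q* = 46.4622.
The Pigouvian tax equals MEC at q*: 13.31 + 0.71×46.4622 = 46.2982.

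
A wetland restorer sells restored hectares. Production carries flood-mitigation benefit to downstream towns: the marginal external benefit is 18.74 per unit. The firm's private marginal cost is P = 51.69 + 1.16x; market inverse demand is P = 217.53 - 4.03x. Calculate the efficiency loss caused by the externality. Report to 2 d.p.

DWL = 33.83

Market equilibrium (private): 51.69 + 1.16x = 217.53 - 4.03x → x_m = 31.9538.
Social marginal cost = private MC − MEB = 32.95 + 1.16x.
Set SMC = demand: 32.95 + 1.16x = 217.53 - 4.03x → x* = 35.5645.
The welfare-loss triangle has base |x_m − x*| and height MEB(x_m) (the vertical gap between SMC and demand is zero at x* and MEB at x_m).
DWL = ½ × 3.6107 × 18.7400 = 33.8323.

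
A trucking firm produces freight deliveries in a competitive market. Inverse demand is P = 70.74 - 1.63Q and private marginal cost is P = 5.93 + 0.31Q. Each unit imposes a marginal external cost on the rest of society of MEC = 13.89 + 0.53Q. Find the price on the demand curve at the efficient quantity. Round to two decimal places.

Social marginal cost = private MC + MEC = 19.82 + 0.84Q.
Set SMC = demand: 19.82 + 0.84Q = 70.74 - 1.63Q → Q* = 20.6154.
Consumer price on the demand curve at Q*: 70.74 − 1.63×20.6154 = 37.1369.

P = 37.14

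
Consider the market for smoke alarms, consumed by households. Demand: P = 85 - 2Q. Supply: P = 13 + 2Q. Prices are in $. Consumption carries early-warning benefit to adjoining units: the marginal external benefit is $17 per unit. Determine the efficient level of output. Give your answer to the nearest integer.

Q* = 22

Social marginal benefit = demand + MEB = 102 - 2Q.
Set SMB = MC: 102 - 2Q = 13 + 2Q → Q* = 22.2500.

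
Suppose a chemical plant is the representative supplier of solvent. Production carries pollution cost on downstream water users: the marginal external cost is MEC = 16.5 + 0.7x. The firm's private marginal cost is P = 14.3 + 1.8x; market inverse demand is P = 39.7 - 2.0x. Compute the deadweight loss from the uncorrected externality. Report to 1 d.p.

DWL = 49.8

Market equilibrium (private): 14.3 + 1.8x = 39.7 - 2.0x → x_m = 6.6842.
Social marginal cost = private MC + MEC = 30.8 + 2.5x.
Set SMC = demand: 30.8 + 2.5x = 39.7 - 2.0x → x* = 1.9778.
The welfare-loss triangle has base |x_m − x*| and height MEC(x_m) (the vertical gap between SMC and demand is zero at x* and MEC at x_m).
DWL = ½ × 4.7064 × 21.1789 = 49.8382.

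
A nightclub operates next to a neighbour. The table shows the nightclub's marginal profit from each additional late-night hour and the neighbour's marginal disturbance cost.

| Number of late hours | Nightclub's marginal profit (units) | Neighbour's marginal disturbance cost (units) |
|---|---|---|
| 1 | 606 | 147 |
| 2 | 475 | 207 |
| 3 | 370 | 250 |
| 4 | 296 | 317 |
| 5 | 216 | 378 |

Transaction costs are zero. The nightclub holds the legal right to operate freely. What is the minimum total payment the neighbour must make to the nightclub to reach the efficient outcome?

512

Left alone the nightclub would choose level 5 (marginal profit stays positive).
Efficient level: k* = 3 (marginal profit ≥ marginal disturbance cost through 3).
The neighbour must at least cover the nightclub's forgone profit from cutting 5→3: 296 + 216 = 512.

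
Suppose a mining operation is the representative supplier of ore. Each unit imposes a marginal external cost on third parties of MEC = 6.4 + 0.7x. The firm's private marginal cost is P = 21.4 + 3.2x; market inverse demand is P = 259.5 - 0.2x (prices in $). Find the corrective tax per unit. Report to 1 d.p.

Social marginal cost = private MC + MEC = 27.8 + 3.9x.
Set SMC = demand: 27.8 + 3.9x = 259.5 - 0.2x → x* = 56.5122.
The Pigouvian tax equals MEC at x*: 6.4 + 0.7×56.5122 = 45.9585.

tax = $46.0 per unit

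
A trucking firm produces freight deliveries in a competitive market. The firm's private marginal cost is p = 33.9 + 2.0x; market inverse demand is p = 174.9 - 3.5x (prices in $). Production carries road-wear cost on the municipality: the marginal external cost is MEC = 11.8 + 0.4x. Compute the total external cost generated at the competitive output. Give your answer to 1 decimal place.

Market equilibrium (private): 33.9 + 2.0x = 174.9 - 3.5x → x_m = 25.6364.
Total external cost = ∫₀^{x_m} (11.8 + 0.4x) dx = 11.8×25.6364 + ½×0.4×25.6364² = 433.9545.

$434.0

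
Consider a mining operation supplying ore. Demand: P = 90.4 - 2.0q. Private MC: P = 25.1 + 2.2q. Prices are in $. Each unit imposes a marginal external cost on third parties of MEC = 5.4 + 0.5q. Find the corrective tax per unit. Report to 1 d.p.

tax = $11.8 per unit

Social marginal cost = private MC + MEC = 30.5 + 2.7q.
Set SMC = demand: 30.5 + 2.7q = 90.4 - 2.0q → q* = 12.7447.
The Pigouvian tax equals MEC at q*: 5.4 + 0.5×12.7447 = 11.7724.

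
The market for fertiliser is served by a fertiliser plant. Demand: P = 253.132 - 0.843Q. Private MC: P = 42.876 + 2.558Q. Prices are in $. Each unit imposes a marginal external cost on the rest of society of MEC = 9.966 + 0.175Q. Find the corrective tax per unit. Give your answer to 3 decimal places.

Social marginal cost = private MC + MEC = 52.842 + 2.733Q.
Set SMC = demand: 52.842 + 2.733Q = 253.132 - 0.843Q → Q* = 56.0095.
The Pigouvian tax equals MEC at Q*: 9.966 + 0.175×56.0095 = 19.7677.

tax = $19.768 per unit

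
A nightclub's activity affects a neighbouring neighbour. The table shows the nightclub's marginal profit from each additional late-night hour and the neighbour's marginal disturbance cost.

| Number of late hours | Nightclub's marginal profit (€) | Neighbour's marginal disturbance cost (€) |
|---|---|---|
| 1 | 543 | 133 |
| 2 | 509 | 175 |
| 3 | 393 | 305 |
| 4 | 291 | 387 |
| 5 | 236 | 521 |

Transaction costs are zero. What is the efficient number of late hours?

3

Bargaining reaches the level where marginal profit last exceeds marginal disturbance cost.
That holds through level 3 (393 ≥ 305) but not at 4 (291 < 387).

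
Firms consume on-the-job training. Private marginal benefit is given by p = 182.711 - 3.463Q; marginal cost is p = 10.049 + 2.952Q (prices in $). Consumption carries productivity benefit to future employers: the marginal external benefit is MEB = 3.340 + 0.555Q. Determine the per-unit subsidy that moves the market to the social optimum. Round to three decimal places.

subsidy = $20.009 per unit

Social marginal benefit = demand + MEB = 186.051 - 2.908Q.
Set SMB = MC: 186.051 - 2.908Q = 10.049 + 2.952Q → Q* = 30.0345.
The Pigouvian subsidy equals MEB at Q*: 3.340 + 0.555×30.0345 = 20.0091.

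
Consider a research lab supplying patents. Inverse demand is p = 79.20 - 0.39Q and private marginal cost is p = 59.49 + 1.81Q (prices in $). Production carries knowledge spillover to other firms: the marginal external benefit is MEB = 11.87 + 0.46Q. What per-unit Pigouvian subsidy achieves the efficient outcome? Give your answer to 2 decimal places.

subsidy = $20.22 per unit

Social marginal cost = private MC − MEB = 47.62 + 1.35Q.
Set SMC = demand: 47.62 + 1.35Q = 79.20 - 0.39Q → Q* = 18.1494.
The Pigouvian subsidy equals MEB at Q*: 11.87 + 0.46×18.1494 = 20.2187.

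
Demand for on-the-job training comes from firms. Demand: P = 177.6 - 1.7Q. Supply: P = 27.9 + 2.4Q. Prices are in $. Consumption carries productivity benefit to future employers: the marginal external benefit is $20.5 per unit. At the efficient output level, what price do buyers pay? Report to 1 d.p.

Social marginal benefit = demand + MEB = 198.1 - 1.7Q.
Set SMB = MC: 198.1 - 1.7Q = 27.9 + 2.4Q → Q* = 41.5122.
Consumer price on the demand curve at Q*: 177.6 − 1.7×41.5122 = 107.0293.

P = $107.0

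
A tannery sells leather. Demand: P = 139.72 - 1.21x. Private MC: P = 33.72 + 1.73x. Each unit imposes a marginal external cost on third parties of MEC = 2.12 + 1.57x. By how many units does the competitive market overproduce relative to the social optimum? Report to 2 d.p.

Market equilibrium (private): 33.72 + 1.73x = 139.72 - 1.21x → x_m = 36.0544.
Social marginal cost = private MC + MEC = 35.84 + 3.30x.
Set SMC = demand: 35.84 + 3.30x = 139.72 - 1.21x → x* = 23.0333.
Gap = |36.0544 − 23.0333| = 13.0211.

13.02 units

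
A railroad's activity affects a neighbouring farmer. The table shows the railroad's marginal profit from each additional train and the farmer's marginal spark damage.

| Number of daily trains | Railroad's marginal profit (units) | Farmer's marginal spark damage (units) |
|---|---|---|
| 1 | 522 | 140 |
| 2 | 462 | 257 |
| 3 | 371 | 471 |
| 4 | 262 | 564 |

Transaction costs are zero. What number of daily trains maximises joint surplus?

2

Bargaining reaches the level where marginal profit last exceeds marginal spark damage.
That holds through level 2 (462 ≥ 257) but not at 3 (371 < 471).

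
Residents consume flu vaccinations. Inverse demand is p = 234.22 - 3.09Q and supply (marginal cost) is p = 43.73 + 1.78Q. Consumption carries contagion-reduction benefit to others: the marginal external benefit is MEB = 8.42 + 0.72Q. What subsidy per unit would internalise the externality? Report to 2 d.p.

subsidy = 42.93 per unit

Social marginal benefit = demand + MEB = 242.64 - 2.37Q.
Set SMB = MC: 242.64 - 2.37Q = 43.73 + 1.78Q → Q* = 47.9301.
The Pigouvian subsidy equals MEB at Q*: 8.42 + 0.72×47.9301 = 42.9297.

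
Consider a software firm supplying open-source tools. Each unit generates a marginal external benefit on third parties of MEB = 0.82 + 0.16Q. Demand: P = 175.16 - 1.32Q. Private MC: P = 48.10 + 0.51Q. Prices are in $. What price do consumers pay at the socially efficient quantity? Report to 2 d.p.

Social marginal cost = private MC − MEB = 47.28 + 0.35Q.
Set SMC = demand: 47.28 + 0.35Q = 175.16 - 1.32Q → Q* = 76.5749.
Consumer price on the demand curve at Q*: 175.16 − 1.32×76.5749 = 74.0811.

P = $74.08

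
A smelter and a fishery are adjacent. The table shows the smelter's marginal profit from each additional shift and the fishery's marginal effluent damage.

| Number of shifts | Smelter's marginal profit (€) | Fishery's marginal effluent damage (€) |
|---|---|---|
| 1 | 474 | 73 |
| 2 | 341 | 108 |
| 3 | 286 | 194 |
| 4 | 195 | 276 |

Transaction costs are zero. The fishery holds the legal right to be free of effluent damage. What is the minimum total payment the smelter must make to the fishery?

€375

Efficient level: marginal profit ≥ marginal effluent damage through level 3, so k* = 3.
With the fishery holding the right, the smelter must at least compensate total damage at k*: 73 + 108 + 194 = 375.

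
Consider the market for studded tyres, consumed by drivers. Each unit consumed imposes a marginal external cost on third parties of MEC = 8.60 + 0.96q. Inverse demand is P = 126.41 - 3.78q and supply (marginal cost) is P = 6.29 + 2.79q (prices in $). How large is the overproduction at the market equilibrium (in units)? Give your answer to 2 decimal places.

Market equilibrium (private): 6.29 + 2.79q = 126.41 - 3.78q → q_m = 18.2831.
Social marginal benefit = demand − MEC = 117.81 - 4.74q.
Set SMB = MC: 117.81 - 4.74q = 6.29 + 2.79q → q* = 14.8101.
Gap = |18.2831 − 14.8101| = 3.4730.

3.47 units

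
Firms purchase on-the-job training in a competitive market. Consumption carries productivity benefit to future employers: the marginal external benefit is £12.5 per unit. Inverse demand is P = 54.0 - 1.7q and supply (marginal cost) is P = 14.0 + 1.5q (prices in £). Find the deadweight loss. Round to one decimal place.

DWL = £24.4

Market equilibrium (private): 14.0 + 1.5q = 54.0 - 1.7q → q_m = 12.5000.
Social marginal benefit = demand + MEB = 66.5 - 1.7q.
Set SMB = MC: 66.5 - 1.7q = 14.0 + 1.5q → q* = 16.4063.
The loss is the area between SMB and MC from q* to q_m; with linear curves that's a triangle of height MEB(q_m).
DWL = ½ × 3.9063 × 12.5000 = 24.4144.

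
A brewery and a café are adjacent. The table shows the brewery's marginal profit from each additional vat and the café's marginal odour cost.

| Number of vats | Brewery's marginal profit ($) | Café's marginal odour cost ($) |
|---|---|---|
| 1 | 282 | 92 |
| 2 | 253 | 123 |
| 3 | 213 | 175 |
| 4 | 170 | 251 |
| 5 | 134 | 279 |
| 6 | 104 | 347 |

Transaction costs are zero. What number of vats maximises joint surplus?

3

Bargaining reaches the level where marginal profit last exceeds marginal odour cost.
That holds through level 3 (213 ≥ 175) but not at 4 (170 < 251).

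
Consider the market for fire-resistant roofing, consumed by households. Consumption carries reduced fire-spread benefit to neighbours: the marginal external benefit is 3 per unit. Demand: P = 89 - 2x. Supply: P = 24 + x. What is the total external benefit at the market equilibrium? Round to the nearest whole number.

Market equilibrium (private): 24 + x = 89 - 2x → x_m = 21.6667.
Total external benefit = MEB × x_m = 3 × 21.6667 = 65.0001.

65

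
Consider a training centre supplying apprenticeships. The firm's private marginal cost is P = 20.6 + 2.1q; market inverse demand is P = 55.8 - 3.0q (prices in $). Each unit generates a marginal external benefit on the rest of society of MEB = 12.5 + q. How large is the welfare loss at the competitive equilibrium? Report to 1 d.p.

DWL = $45.9

Market equilibrium (private): 20.6 + 2.1q = 55.8 - 3.0q → q_m = 6.9020.
Social marginal cost = private MC − MEB = 8.1 + 1.1q.
Set SMC = demand: 8.1 + 1.1q = 55.8 - 3.0q → q* = 11.6341.
Height of the DWL triangle at q_m is demand(q_m) − SMC(q_m) = MEB(q_m) = 19.4020.
DWL = ½ × 4.7321 × 19.4020 = 45.9061.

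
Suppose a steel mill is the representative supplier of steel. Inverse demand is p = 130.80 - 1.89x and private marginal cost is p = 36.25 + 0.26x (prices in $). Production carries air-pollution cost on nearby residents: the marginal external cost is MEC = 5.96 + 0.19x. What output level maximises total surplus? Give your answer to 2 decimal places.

Social marginal cost = private MC + MEC = 42.21 + 0.45x.
Set SMC = demand: 42.21 + 0.45x = 130.80 - 1.89x → x* = 37.8590.

x* = 37.86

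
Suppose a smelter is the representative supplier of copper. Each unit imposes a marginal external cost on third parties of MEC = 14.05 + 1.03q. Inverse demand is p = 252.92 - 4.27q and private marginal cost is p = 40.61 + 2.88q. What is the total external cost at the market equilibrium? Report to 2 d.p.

Market equilibrium (private): 40.61 + 2.88q = 252.92 - 4.27q → q_m = 29.6937.
Total external cost = ∫₀^{q_m} (14.05 + 1.03q) dq = 14.05×29.6937 + ½×1.03×29.6937² = 871.2801.

871.28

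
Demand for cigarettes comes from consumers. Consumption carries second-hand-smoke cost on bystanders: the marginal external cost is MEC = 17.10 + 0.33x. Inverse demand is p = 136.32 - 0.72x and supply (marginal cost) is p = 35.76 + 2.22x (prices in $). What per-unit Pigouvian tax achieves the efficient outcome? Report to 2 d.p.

tax = $25.52 per unit

Social marginal benefit = demand − MEC = 119.22 - 1.05x.
Set SMB = MC: 119.22 - 1.05x = 35.76 + 2.22x → x* = 25.5229.
The Pigouvian tax equals MEC at x*: 17.10 + 0.33×25.5229 = 25.5226.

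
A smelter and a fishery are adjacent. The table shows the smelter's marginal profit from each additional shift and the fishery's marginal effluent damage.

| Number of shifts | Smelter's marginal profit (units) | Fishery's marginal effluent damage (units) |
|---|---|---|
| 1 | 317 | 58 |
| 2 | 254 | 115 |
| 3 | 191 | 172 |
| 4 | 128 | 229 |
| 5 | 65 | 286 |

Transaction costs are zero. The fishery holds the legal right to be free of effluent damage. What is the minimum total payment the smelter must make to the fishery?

345

Efficient level: marginal profit ≥ marginal effluent damage through level 3, so k* = 3.
With the fishery holding the right, the smelter must at least compensate total damage at k*: 58 + 115 + 172 = 345.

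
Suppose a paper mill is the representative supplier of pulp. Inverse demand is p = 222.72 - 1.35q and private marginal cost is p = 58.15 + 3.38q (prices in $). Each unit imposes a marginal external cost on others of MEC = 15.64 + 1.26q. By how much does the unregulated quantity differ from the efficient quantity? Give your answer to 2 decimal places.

Market equilibrium (private): 58.15 + 3.38q = 222.72 - 1.35q → q_m = 34.7928.
Social marginal cost = private MC + MEC = 73.79 + 4.64q.
Set SMC = demand: 73.79 + 4.64q = 222.72 - 1.35q → q* = 24.8631.
Gap = |34.7928 − 24.8631| = 9.9297.

9.93 units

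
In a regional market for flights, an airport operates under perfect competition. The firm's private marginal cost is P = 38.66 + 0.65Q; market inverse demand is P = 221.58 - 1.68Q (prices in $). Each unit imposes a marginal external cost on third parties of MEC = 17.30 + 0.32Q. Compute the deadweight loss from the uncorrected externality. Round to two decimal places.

Market equilibrium (private): 38.66 + 0.65Q = 221.58 - 1.68Q → Q_m = 78.5064.
Social marginal cost = private MC + MEC = 55.96 + 0.97Q.
Set SMC = demand: 55.96 + 0.97Q = 221.58 - 1.68Q → Q* = 62.4981.
The welfare-loss triangle has base |Q_m − Q*| and height MEC(Q_m) (the vertical gap between SMC and demand is zero at Q* and MEC at Q_m).
DWL = ½ × 16.0083 × 42.4221 = 339.5529.

DWL = $339.55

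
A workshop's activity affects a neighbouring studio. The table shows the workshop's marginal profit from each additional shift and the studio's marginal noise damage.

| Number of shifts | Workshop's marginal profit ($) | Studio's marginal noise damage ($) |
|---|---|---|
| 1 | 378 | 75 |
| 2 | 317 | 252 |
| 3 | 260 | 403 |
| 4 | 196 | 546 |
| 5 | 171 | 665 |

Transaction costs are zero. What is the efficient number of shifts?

Bargaining reaches the level where marginal profit last exceeds marginal noise damage.
That holds through level 2 (317 ≥ 252) but not at 3 (260 < 403).

2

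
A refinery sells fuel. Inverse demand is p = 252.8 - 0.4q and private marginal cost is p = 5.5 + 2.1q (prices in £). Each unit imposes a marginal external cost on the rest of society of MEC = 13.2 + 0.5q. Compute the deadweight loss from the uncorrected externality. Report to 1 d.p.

Market equilibrium (private): 5.5 + 2.1q = 252.8 - 0.4q → q_m = 98.9200.
Social marginal cost = private MC + MEC = 18.7 + 2.6q.
Set SMC = demand: 18.7 + 2.6q = 252.8 - 0.4q → q* = 78.0333.
Between q* and q_m the wedge SMC − demand runs linearly from 0 to MEC(q_m), so the loss is a triangle.
DWL = ½ × 20.8867 × 62.6600 = 654.3803.

DWL = £654.4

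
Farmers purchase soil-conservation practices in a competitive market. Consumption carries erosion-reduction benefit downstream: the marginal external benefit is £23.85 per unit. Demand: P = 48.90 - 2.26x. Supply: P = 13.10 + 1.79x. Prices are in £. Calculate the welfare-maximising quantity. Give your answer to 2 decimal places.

x* = 14.73

Social marginal benefit = demand + MEB = 72.75 - 2.26x.
Set SMB = MC: 72.75 - 2.26x = 13.10 + 1.79x → x* = 14.7284.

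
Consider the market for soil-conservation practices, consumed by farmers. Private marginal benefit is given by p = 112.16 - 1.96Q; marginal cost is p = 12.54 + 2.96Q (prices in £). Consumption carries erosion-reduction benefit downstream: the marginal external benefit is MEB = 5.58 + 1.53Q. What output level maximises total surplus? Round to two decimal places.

Q* = 31.03

Social marginal benefit = demand + MEB = 117.74 - 0.43Q.
Set SMB = MC: 117.74 - 0.43Q = 12.54 + 2.96Q → Q* = 31.0324.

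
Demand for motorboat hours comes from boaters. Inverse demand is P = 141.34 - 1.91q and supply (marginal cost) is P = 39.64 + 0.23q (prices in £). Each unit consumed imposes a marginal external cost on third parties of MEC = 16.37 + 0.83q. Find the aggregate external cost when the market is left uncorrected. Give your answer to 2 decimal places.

£1715.22

Market equilibrium (private): 39.64 + 0.23q = 141.34 - 1.91q → q_m = 47.5234.
Total external cost = ∫₀^{q_m} (16.37 + 0.83q) dq = 16.37×47.5234 + ½×0.83×47.5234² = 1715.2246.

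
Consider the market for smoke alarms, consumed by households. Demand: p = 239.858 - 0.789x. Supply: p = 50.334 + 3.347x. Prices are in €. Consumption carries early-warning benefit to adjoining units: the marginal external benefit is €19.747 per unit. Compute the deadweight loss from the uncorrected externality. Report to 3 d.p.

DWL = €47.140

Market equilibrium (private): 50.334 + 3.347x = 239.858 - 0.789x → x_m = 45.8230.
Social marginal benefit = demand + MEB = 259.605 - 0.789x.
Set SMB = MC: 259.605 - 0.789x = 50.334 + 3.347x → x* = 50.5974.
Between x* and x_m the wedge SMB − MC runs linearly from 0 to MEB(x_m), so the loss is a triangle.
DWL = ½ × 4.7744 × 19.7470 = 47.1400.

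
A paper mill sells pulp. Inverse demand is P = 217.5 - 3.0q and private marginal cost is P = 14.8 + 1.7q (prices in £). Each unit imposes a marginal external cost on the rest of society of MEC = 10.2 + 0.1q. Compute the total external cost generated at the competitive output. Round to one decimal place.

£532.9

Market equilibrium (private): 14.8 + 1.7q = 217.5 - 3.0q → q_m = 43.1277.
Total external cost = ∫₀^{q_m} (10.2 + 0.1q) dq = 10.2×43.1277 + ½×0.1×43.1277² = 532.9025.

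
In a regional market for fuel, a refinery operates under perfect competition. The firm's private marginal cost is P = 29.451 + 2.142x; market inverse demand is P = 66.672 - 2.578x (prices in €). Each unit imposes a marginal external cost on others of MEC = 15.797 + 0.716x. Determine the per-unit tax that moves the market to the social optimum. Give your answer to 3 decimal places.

Social marginal cost = private MC + MEC = 45.248 + 2.858x.
Set SMC = demand: 45.248 + 2.858x = 66.672 - 2.578x → x* = 3.9411.
The Pigouvian tax equals MEC at x*: 15.797 + 0.716×3.9411 = 18.6188.

tax = €18.619 per unit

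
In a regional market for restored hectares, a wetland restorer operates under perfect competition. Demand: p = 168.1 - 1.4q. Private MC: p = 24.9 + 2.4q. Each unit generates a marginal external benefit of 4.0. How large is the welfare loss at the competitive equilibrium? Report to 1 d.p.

Market equilibrium (private): 24.9 + 2.4q = 168.1 - 1.4q → q_m = 37.6842.
Social marginal cost = private MC − MEB = 20.9 + 2.4q.
Set SMC = demand: 20.9 + 2.4q = 168.1 - 1.4q → q* = 38.7368.
Between q* and q_m the wedge demand − SMC runs linearly from 0 to MEB(q_m), so the loss is a triangle.
DWL = ½ × 1.0526 × 4.0000 = 2.1052.

DWL = 2.1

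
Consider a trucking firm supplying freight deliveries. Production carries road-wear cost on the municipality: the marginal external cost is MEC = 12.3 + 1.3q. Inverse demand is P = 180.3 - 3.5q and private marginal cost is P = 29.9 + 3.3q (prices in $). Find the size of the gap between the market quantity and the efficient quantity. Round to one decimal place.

5.1 units

Market equilibrium (private): 29.9 + 3.3q = 180.3 - 3.5q → q_m = 22.1176.
Social marginal cost = private MC + MEC = 42.2 + 4.6q.
Set SMC = demand: 42.2 + 4.6q = 180.3 - 3.5q → q* = 17.0494.
Gap = |22.1176 − 17.0494| = 5.0682.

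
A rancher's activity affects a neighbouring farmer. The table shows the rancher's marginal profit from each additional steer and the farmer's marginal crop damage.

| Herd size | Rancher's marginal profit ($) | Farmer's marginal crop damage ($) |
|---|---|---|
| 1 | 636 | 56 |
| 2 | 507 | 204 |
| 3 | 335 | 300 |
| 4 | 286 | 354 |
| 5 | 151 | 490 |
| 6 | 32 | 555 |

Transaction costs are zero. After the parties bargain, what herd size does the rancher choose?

3

Bargaining reaches the level where marginal profit last exceeds marginal crop damage.
That holds through level 3 (335 ≥ 300) but not at 4 (286 < 354).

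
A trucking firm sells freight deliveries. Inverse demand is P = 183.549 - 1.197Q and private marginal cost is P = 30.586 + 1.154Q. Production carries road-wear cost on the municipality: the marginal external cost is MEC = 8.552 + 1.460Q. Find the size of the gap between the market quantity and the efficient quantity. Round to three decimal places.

Market equilibrium (private): 30.586 + 1.154Q = 183.549 - 1.197Q → Q_m = 65.0630.
Social marginal cost = private MC + MEC = 39.138 + 2.614Q.
Set SMC = demand: 39.138 + 2.614Q = 183.549 - 1.197Q → Q* = 37.8932.
Gap = |65.0630 − 37.8932| = 27.1698.

27.170 units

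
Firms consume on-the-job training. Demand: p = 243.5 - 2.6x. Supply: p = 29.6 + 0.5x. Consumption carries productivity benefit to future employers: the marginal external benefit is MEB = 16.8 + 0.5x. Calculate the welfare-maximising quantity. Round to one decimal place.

x* = 88.7

Social marginal benefit = demand + MEB = 260.3 - 2.1x.
Set SMB = MC: 260.3 - 2.1x = 29.6 + 0.5x → x* = 88.7308.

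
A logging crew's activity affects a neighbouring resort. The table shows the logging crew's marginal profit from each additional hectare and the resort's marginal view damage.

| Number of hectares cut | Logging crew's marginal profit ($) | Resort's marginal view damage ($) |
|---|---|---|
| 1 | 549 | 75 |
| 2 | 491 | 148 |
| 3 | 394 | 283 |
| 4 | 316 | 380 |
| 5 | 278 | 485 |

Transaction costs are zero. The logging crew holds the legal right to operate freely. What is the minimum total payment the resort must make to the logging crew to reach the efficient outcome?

Left alone the logging crew would choose level 5 (marginal profit stays positive).
Efficient level: k* = 3 (marginal profit ≥ marginal view damage through 3).
The resort must at least cover the logging crew's forgone profit from cutting 5→3: 316 + 278 = 594.

$594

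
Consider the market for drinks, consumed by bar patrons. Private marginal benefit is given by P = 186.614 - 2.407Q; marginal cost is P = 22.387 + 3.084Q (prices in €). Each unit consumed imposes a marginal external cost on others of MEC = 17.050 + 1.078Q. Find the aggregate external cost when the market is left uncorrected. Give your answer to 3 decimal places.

Market equilibrium (private): 22.387 + 3.084Q = 186.614 - 2.407Q → Q_m = 29.9084.
Total external cost = ∫₀^{Q_m} (17.050 + 1.078Q) dQ = 17.050×29.9084 + ½×1.078×29.9084² = 992.0804.

€992.080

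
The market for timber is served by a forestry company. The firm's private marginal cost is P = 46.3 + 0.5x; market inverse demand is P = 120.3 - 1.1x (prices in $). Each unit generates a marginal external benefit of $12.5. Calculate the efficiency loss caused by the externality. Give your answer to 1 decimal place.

Market equilibrium (private): 46.3 + 0.5x = 120.3 - 1.1x → x_m = 46.2500.
Social marginal cost = private MC − MEB = 33.8 + 0.5x.
Set SMC = demand: 33.8 + 0.5x = 120.3 - 1.1x → x* = 54.0625.
Height of the DWL triangle at x_m is demand(x_m) − SMC(x_m) = MEB(x_m) = 12.5000.
DWL = ½ × 7.8125 × 12.5000 = 48.8281.

DWL = $48.8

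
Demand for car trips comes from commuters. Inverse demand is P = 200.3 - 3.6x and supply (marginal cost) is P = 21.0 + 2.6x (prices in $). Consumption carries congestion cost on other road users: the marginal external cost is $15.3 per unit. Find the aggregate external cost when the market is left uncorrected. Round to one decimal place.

$442.5

Market equilibrium (private): 21.0 + 2.6x = 200.3 - 3.6x → x_m = 28.9194.
Total external cost = MEC × x_m = 15.3 × 28.9194 = 442.4668.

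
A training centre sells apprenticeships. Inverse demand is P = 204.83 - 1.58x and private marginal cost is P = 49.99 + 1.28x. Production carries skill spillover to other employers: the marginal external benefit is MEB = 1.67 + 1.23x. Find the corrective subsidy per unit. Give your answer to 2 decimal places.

subsidy = 119.77 per unit

Social marginal cost = private MC − MEB = 48.32 + 0.05x.
Set SMC = demand: 48.32 + 0.05x = 204.83 - 1.58x → x* = 96.0184.
The Pigouvian subsidy equals MEB at x*: 1.67 + 1.23×96.0184 = 119.7726.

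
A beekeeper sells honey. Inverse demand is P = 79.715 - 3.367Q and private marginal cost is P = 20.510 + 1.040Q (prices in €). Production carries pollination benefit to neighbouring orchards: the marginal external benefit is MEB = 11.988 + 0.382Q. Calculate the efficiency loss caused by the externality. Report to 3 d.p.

DWL = €36.409

Market equilibrium (private): 20.510 + 1.040Q = 79.715 - 3.367Q → Q_m = 13.4343.
Social marginal cost = private MC − MEB = 8.522 + 0.658Q.
Set SMC = demand: 8.522 + 0.658Q = 79.715 - 3.367Q → Q* = 17.6877.
Height of the DWL triangle at Q_m is demand(Q_m) − SMC(Q_m) = MEB(Q_m) = 17.1199.
DWL = ½ × 4.2534 × 17.1199 = 36.4089.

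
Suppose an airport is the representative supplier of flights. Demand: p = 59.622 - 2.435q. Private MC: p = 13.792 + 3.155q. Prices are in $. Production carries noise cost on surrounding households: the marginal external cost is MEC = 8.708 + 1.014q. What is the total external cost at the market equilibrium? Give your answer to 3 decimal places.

$105.472

Market equilibrium (private): 13.792 + 3.155q = 59.622 - 2.435q → q_m = 8.1986.
Total external cost = ∫₀^{q_m} (8.708 + 1.014q) dq = 8.708×8.1986 + ½×1.014×8.1986² = 105.4724.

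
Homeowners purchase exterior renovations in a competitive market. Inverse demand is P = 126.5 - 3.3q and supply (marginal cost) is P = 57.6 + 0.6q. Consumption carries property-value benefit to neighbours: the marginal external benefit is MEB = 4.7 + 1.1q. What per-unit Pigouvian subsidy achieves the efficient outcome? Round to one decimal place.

Social marginal benefit = demand + MEB = 131.2 - 2.2q.
Set SMB = MC: 131.2 - 2.2q = 57.6 + 0.6q → q* = 26.2857.
The Pigouvian subsidy equals MEB at q*: 4.7 + 1.1×26.2857 = 33.6143.

subsidy = 33.6 per unit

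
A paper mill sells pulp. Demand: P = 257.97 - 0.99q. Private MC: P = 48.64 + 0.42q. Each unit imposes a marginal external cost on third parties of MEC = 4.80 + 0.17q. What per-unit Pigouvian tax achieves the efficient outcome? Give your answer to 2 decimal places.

tax = 26.81 per unit

Social marginal cost = private MC + MEC = 53.44 + 0.59q.
Set SMC = demand: 53.44 + 0.59q = 257.97 - 0.99q → q* = 129.4494.
The Pigouvian tax equals MEC at q*: 4.80 + 0.17×129.4494 = 26.8064.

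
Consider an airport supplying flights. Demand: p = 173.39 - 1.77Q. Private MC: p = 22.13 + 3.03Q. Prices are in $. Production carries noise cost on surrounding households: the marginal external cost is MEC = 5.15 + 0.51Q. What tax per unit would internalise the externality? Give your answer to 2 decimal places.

Social marginal cost = private MC + MEC = 27.28 + 3.54Q.
Set SMC = demand: 27.28 + 3.54Q = 173.39 - 1.77Q → Q* = 27.5160.
The Pigouvian tax equals MEC at Q*: 5.15 + 0.51×27.5160 = 19.1832.

tax = $19.18 per unit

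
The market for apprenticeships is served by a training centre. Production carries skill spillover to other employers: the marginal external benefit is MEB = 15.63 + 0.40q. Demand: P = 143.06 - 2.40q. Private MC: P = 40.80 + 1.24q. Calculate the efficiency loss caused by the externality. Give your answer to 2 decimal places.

DWL = 111.40

Market equilibrium (private): 40.80 + 1.24q = 143.06 - 2.40q → q_m = 28.0934.
Social marginal cost = private MC − MEB = 25.17 + 0.84q.
Set SMC = demand: 25.17 + 0.84q = 143.06 - 2.40q → q* = 36.3858.
Between q* and q_m the wedge demand − SMC runs linearly from 0 to MEB(q_m), so the loss is a triangle.
DWL = ½ × 8.2924 × 26.8674 = 111.3976.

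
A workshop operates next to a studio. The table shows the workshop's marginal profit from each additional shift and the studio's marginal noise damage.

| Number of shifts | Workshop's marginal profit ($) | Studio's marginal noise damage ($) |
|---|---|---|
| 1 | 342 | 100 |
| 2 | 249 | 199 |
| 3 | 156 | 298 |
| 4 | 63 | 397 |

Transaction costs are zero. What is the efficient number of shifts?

Bargaining reaches the level where marginal profit last exceeds marginal noise damage.
That holds through level 2 (249 ≥ 199) but not at 3 (156 < 298).

2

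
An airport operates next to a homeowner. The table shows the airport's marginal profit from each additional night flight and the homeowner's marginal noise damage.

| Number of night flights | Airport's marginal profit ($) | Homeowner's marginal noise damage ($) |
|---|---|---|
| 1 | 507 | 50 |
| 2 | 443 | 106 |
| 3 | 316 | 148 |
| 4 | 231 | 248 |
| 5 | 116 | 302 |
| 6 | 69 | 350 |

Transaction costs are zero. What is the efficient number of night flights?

3

Bargaining reaches the level where marginal profit last exceeds marginal noise damage.
That holds through level 3 (316 ≥ 148) but not at 4 (231 < 248).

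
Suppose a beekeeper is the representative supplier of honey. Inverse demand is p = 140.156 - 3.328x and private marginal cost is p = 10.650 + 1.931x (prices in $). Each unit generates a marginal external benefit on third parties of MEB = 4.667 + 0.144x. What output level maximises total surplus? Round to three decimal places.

x* = 26.231

Social marginal cost = private MC − MEB = 5.983 + 1.787x.
Set SMC = demand: 5.983 + 1.787x = 140.156 - 3.328x → x* = 26.2313.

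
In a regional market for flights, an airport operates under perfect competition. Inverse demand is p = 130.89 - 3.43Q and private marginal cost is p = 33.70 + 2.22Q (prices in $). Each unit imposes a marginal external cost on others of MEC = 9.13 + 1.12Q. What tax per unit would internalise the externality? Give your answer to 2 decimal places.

Social marginal cost = private MC + MEC = 42.83 + 3.34Q.
Set SMC = demand: 42.83 + 3.34Q = 130.89 - 3.43Q → Q* = 13.0074.
The Pigouvian tax equals MEC at Q*: 9.13 + 1.12×13.0074 = 23.6983.

tax = $23.70 per unit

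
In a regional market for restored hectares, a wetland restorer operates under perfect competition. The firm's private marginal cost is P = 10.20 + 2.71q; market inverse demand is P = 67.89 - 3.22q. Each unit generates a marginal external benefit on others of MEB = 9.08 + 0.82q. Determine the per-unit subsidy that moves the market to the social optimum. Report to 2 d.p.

Social marginal cost = private MC − MEB = 1.12 + 1.89q.
Set SMC = demand: 1.12 + 1.89q = 67.89 - 3.22q → q* = 13.0665.
The Pigouvian subsidy equals MEB at q*: 9.08 + 0.82×13.0665 = 19.7945.

subsidy = 19.79 per unit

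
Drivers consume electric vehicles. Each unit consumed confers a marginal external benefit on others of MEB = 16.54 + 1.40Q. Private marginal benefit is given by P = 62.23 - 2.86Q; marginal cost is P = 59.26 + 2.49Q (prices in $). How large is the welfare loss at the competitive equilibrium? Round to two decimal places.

Market equilibrium (private): 59.26 + 2.49Q = 62.23 - 2.86Q → Q_m = 0.5551.
Social marginal benefit = demand + MEB = 78.77 - 1.46Q.
Set SMB = MC: 78.77 - 1.46Q = 59.26 + 2.49Q → Q* = 4.9392.
Between Q* and Q_m the wedge SMB − MC runs linearly from 0 to MEB(Q_m), so the loss is a triangle.
DWL = ½ × 4.3841 × 17.3172 = 37.9602.

DWL = $37.96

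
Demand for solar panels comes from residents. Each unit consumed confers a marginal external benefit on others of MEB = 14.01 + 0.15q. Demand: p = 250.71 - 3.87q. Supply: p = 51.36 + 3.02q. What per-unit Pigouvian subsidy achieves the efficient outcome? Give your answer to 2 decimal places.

Social marginal benefit = demand + MEB = 264.72 - 3.72q.
Set SMB = MC: 264.72 - 3.72q = 51.36 + 3.02q → q* = 31.6558.
The Pigouvian subsidy equals MEB at q*: 14.01 + 0.15×31.6558 = 18.7584.

subsidy = 18.76 per unit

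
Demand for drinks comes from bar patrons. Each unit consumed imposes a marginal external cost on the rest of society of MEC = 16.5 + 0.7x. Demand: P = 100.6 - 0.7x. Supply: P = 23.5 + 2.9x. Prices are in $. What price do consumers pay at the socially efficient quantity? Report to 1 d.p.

P = $90.7

Social marginal benefit = demand − MEC = 84.1 - 1.4x.
Set SMB = MC: 84.1 - 1.4x = 23.5 + 2.9x → x* = 14.0930.
Consumer price on the demand curve at x*: 100.6 − 0.7×14.0930 = 90.7349.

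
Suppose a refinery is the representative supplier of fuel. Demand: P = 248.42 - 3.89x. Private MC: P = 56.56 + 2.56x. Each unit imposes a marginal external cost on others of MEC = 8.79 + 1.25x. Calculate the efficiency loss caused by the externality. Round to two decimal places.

Market equilibrium (private): 56.56 + 2.56x = 248.42 - 3.89x → x_m = 29.7457.
Social marginal cost = private MC + MEC = 65.35 + 3.81x.
Set SMC = demand: 65.35 + 3.81x = 248.42 - 3.89x → x* = 23.7753.
The welfare-loss triangle has base |x_m − x*| and height MEC(x_m) (the vertical gap between SMC and demand is zero at x* and MEC at x_m).
DWL = ½ × 5.9704 × 45.9722 = 137.2362.

DWL = 137.24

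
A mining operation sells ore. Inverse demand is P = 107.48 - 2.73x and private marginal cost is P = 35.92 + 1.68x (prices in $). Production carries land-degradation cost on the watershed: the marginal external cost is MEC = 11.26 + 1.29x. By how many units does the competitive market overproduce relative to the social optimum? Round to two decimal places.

5.65 units

Market equilibrium (private): 35.92 + 1.68x = 107.48 - 2.73x → x_m = 16.2268.
Social marginal cost = private MC + MEC = 47.18 + 2.97x.
Set SMC = demand: 47.18 + 2.97x = 107.48 - 2.73x → x* = 10.5789.
Gap = |16.2268 − 10.5789| = 5.6479.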